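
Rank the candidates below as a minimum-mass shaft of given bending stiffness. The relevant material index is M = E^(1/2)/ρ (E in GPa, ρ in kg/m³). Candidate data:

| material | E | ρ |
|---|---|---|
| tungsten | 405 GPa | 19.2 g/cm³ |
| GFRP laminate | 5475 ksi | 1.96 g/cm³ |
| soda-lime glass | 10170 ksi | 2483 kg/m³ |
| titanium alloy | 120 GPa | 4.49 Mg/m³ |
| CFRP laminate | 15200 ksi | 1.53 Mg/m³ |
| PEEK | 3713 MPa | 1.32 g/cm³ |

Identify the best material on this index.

In SI units:
  tungsten: E = 405.0 GPa, ρ = 19200 kg/m³
  GFRP laminate: E = 37.75 GPa, ρ = 1960 kg/m³
  soda-lime glass: E = 70.12 GPa, ρ = 2483 kg/m³
  titanium alloy: E = 120.0 GPa, ρ = 4490 kg/m³
  CFRP laminate: E = 104.8 GPa, ρ = 1530 kg/m³
  PEEK: E = 3.713 GPa, ρ = 1320 kg/m³
  CFRP laminate: M = 6.69×10⁻³
  soda-lime glass: M = 3.37×10⁻³
  GFRP laminate: M = 3.13×10⁻³
  titanium alloy: M = 2.44×10⁻³
  PEEK: M = 1.46×10⁻³
  tungsten: M = 1.05×10⁻³
The maximum is for CFRP laminate.

CFRP laminate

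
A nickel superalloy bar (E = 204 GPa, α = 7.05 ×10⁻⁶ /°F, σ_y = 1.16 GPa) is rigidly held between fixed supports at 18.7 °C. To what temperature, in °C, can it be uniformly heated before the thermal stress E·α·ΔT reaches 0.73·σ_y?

346 °C

α = 7.05×10⁻⁶/°F × 9/5 = 12.7×10⁻⁶/K.
σ_y = 1.16 GPa = 1160 MPa.
E·α·ΔT = 846.8 MPa ⇒ ΔT = 846.8 / (204.0×10³ × 12.7×10⁻⁶) = 327.1 K.
T = 18.7 + 327.1 = 345.8 °C.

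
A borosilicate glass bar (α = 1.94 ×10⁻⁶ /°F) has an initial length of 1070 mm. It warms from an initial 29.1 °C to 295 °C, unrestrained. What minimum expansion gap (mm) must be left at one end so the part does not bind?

Convert α: 1.94×10⁻⁶/°F × (9/5) = 3.49×10⁻⁶/K.
ΔT = 295 − 29.1 = 265.9 K.
ΔL = α·L₀·ΔT = 3.49×10⁻⁶ × 1070 mm × 265.9 K = 0.994 mm.

0.994 mm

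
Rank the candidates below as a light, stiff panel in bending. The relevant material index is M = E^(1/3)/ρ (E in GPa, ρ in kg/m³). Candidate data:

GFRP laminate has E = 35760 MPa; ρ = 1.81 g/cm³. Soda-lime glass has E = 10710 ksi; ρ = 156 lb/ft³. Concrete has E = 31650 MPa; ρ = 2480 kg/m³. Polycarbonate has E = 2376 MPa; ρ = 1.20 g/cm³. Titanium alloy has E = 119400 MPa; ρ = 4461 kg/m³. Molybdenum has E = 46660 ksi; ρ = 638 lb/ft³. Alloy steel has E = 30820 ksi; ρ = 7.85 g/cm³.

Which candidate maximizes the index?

In SI units:
  GFRP laminate: E = 35.76 GPa, ρ = 1810 kg/m³
  soda-lime glass: E = 73.84 GPa, ρ = 2499 kg/m³
  concrete: E = 31.65 GPa, ρ = 2480 kg/m³
  polycarbonate: E = 2.376 GPa, ρ = 1200 kg/m³
  titanium alloy: E = 119.4 GPa, ρ = 4461 kg/m³
  molybdenum: E = 321.7 GPa, ρ = 10220 kg/m³
  alloy steel: E = 212.5 GPa, ρ = 7850 kg/m³
  GFRP laminate: M = 1.82×10⁻³
  soda-lime glass: M = 1.68×10⁻³
  concrete: M = 1.28×10⁻³
  polycarbonate: M = 1.11×10⁻³
  titanium alloy: M = 1.10×10⁻³
  alloy steel: M = 0.760×10⁻³
  molybdenum: M = 0.670×10⁻³
GFRP laminate ranks first.

GFRP laminate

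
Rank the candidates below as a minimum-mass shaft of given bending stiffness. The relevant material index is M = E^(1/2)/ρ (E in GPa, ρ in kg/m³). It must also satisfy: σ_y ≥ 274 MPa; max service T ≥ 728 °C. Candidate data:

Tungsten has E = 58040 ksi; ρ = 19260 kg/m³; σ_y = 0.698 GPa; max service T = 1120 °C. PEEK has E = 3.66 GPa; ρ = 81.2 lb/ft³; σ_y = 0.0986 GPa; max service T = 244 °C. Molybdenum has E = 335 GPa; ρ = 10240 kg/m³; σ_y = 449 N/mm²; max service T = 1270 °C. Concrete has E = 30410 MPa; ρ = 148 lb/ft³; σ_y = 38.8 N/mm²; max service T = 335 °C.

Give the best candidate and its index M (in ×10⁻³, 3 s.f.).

Screen on constraints: σ_y ≥ 274 MPa; max service T ≥ 728 °C. Survivors: tungsten, molybdenum.
Convert each candidate to consistent units, then evaluate M:
  tungsten: E = 400.2 GPa, ρ = 19260 kg/m³
  molybdenum: E = 335.0 GPa, ρ = 10240 kg/m³
  molybdenum: M = 1.79×10⁻³
  tungsten: M = 1.04×10⁻³
Highest index: molybdenum.

molybdenum, M = 1.79×10⁻³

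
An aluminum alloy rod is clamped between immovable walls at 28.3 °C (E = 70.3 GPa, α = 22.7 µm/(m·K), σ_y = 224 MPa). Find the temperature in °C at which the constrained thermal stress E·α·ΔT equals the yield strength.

169 °C

E·α·ΔT = 224.0 MPa ⇒ ΔT = 224.0 / (70.30×10³ × 22.7×10⁻⁶) = 140.4 K.
T = 28.3 + 140.4 = 168.7 °C.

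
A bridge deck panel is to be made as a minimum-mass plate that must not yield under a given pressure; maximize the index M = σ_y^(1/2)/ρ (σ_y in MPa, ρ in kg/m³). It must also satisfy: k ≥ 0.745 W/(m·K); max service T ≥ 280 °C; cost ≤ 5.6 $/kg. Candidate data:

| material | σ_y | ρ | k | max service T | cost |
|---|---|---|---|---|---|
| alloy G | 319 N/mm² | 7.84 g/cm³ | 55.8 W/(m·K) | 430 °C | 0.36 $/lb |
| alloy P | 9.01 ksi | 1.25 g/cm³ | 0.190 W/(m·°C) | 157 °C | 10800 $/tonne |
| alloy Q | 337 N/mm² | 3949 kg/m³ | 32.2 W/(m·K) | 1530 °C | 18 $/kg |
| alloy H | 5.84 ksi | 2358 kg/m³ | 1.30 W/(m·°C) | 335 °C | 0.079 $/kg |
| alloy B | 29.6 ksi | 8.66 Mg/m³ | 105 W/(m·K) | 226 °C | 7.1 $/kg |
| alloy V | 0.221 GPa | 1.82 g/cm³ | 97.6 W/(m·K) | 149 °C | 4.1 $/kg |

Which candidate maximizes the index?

Screen on constraints: k ≥ 0.745 W/(m·K); max service T ≥ 280 °C; cost ≤ 5.6 $/kg. Survivors: alloy G, alloy H.
Convert each candidate to consistent units, then evaluate M:
  alloy G: σ_y = 319.0 MPa, ρ = 7840 kg/m³
  alloy H: σ_y = 40.27 MPa, ρ = 2358 kg/m³
  alloy H: M = 2.69×10⁻³
  alloy G: M = 2.28×10⁻³
The maximum is for alloy H.

alloy H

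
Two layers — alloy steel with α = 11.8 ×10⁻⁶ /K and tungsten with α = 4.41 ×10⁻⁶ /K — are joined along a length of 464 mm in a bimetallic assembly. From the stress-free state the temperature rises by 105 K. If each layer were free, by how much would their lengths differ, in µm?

Δα = |11.8 − 4.41|×10⁻⁶/K = 7.39×10⁻⁶/K.
ΔL_mismatch = Δα·L·ΔT = 7.39×10⁻⁶ × 464.0 mm × 105.0 K = 360 µm.

360 µm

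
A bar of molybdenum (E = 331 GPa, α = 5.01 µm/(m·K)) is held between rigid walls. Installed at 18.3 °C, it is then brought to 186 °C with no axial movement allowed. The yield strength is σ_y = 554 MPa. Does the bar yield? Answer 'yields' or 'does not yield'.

does not yield

ΔT = 167.7 K. Constrained thermal stress σ = E·α·ΔT = 331.0×10³ MPa × 5.01×10⁻⁶ × 167.7 = 278 MPa (compressive).
Compare to σ_y = 554 MPa: σ < σ_y, so it does not yield.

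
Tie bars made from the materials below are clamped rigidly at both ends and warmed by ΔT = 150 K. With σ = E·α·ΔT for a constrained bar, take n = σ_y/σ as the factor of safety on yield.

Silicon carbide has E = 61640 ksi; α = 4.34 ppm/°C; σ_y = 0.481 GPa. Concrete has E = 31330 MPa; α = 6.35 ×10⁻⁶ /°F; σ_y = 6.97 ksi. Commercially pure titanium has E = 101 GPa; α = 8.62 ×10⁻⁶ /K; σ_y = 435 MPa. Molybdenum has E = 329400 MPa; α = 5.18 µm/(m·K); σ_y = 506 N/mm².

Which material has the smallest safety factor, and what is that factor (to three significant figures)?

concrete, n = 0.895

With everything in SI (GPa, ×10⁻⁶/K, MPa):
  silicon carbide: E = 425.0, α = 4.34, σ_y = 481.0 → σ = 277 MPa, n = 1.74
  concrete: E = 31.33, α = 11.4, σ_y = 48.06 → σ = 53.7 MPa, n = 0.895
  commercially pure titanium: E = 101.0, α = 8.62, σ_y = 435.0 → σ = 131 MPa, n = 3.33
  molybdenum: E = 329.4, α = 5.18, σ_y = 506.0 → σ = 256 MPa, n = 1.98
Smallest n: concrete with n = 0.895.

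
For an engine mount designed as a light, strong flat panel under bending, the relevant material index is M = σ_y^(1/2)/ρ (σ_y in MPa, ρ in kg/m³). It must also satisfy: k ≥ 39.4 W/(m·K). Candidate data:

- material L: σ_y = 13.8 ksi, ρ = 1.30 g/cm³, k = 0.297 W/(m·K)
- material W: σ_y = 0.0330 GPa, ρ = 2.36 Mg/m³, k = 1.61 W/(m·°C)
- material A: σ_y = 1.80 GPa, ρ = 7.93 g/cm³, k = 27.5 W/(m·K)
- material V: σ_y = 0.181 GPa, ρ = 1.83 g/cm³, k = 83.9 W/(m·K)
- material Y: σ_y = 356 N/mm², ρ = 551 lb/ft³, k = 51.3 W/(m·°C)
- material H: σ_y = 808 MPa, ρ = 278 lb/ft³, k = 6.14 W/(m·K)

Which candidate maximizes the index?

material V

Screen on constraints: k ≥ 39.4 W/(m·K). Survivors: material V, material Y.
In SI units:
  material V: σ_y = 181.0 MPa, ρ = 1830 kg/m³
  material Y: σ_y = 356.0 MPa, ρ = 8826 kg/m³
  material V: M = 7.35×10⁻³
  material Y: M = 2.14×10⁻³
The maximum is for material V.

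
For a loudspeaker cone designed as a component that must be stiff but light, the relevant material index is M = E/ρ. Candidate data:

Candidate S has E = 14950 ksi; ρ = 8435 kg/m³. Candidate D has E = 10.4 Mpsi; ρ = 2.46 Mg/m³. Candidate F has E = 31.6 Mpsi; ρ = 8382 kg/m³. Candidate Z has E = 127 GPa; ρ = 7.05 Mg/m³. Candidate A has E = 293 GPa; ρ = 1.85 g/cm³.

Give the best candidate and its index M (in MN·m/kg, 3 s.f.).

candidate A, M = 158 MN·m/kg

Putting every candidate on a common basis:
  candidate S: E = 103.1 GPa, ρ = 8435 kg/m³
  candidate D: E = 71.71 GPa, ρ = 2460 kg/m³
  candidate F: E = 217.9 GPa, ρ = 8382 kg/m³
  candidate Z: E = 127.0 GPa, ρ = 7050 kg/m³
  candidate A: E = 293.0 GPa, ρ = 1850 kg/m³
  candidate A: M = 158 MN·m/kg
  candidate D: M = 29.1 MN·m/kg
  candidate F: M = 26.0 MN·m/kg
  candidate Z: M = 18.0 MN·m/kg
  candidate S: M = 12.2 MN·m/kg
The maximum is for candidate A.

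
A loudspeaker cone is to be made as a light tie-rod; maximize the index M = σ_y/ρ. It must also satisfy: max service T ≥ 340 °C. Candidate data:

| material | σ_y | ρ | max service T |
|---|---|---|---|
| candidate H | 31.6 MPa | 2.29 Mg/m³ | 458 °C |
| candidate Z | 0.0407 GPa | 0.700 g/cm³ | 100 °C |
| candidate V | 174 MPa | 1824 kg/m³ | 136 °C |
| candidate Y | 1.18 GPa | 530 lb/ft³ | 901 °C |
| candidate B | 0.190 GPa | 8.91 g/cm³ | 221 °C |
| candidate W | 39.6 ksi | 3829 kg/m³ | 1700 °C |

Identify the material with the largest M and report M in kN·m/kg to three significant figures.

candidate Y, M = 139 kN·m/kg

Screen on constraints: max service T ≥ 340 °C. Survivors: candidate H, candidate Y, candidate W.
Convert each candidate to consistent units, then evaluate M:
  candidate H: σ_y = 31.60 MPa, ρ = 2290 kg/m³
  candidate Y: σ_y = 1180 MPa, ρ = 8490 kg/m³
  candidate W: σ_y = 273.0 MPa, ρ = 3829 kg/m³
  candidate Y: M = 139 kN·m/kg
  candidate W: M = 71.3 kN·m/kg
  candidate H: M = 13.8 kN·m/kg
Candidate Y has the largest M.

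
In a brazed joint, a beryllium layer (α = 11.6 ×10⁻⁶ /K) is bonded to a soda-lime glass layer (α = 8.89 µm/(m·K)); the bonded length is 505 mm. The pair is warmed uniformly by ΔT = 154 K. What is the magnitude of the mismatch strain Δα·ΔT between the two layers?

Δα = |11.6 − 8.89|×10⁻⁶/K = 2.71×10⁻⁶/K.
Mismatch strain = Δα·ΔT = 2.71×10⁻⁶ × 154.0 = 4.17×10⁻⁴.

4.17×10⁻⁴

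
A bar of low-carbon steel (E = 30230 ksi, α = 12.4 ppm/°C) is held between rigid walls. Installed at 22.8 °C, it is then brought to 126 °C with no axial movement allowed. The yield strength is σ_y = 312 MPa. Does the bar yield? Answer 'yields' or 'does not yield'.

does not yield

E = 30230 ksi = 208.4 GPa.
ΔT = 103.2 K. Constrained thermal stress σ = E·α·ΔT = 208.4×10³ MPa × 12.4×10⁻⁶ × 103.2 = 267 MPa (compressive).
Compare to σ_y = 312 MPa: σ < σ_y, so it does not yield.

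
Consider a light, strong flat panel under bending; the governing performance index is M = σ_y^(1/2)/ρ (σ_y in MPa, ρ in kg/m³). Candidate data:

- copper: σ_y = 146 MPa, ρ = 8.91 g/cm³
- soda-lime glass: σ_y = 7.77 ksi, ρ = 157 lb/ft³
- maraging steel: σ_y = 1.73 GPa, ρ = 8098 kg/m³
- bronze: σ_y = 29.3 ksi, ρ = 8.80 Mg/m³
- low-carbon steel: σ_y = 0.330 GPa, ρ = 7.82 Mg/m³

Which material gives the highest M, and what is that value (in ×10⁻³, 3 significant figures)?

maraging steel, M = 5.14×10⁻³

After converting to SI:
  copper: σ_y = 146.0 MPa, ρ = 8910 kg/m³
  soda-lime glass: σ_y = 53.57 MPa, ρ = 2515 kg/m³
  maraging steel: σ_y = 1730 MPa, ρ = 8098 kg/m³
  bronze: σ_y = 202.0 MPa, ρ = 8800 kg/m³
  low-carbon steel: σ_y = 330.0 MPa, ρ = 7820 kg/m³
  maraging steel: M = 5.14×10⁻³
  soda-lime glass: M = 2.91×10⁻³
  low-carbon steel: M = 2.32×10⁻³
  bronze: M = 1.62×10⁻³
  copper: M = 1.36×10⁻³
Maraging steel has the largest M.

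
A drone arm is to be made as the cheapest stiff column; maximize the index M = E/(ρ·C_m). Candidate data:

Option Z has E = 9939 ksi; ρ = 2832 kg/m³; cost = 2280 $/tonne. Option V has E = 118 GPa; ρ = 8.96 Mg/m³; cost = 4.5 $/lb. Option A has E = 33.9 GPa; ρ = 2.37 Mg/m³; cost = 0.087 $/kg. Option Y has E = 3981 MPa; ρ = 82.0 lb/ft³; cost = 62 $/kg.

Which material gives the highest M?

option A

After converting to SI:
  option Z: E = 68.53 GPa, ρ = 2832 kg/m³, cost = 2.280 $/kg
  option V: E = 118.0 GPa, ρ = 8960 kg/m³, cost = 9.921 $/kg
  option A: E = 33.90 GPa, ρ = 2370 kg/m³, cost = 0.08700 $/kg
  option Y: E = 3.981 GPa, ρ = 1314 kg/m³, cost = 62.00 $/kg
  option A: M = 164 MN·m per $
  option Z: M = 10.6 MN·m per $
  option V: M = 1.33 MN·m per $
  option Y: M = 0.0489 MN·m per $
Highest index: option A.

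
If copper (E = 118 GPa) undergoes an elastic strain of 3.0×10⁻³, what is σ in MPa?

σ = E·ε = 118000 MPa × 3.0×10⁻³ = 354 MPa.

354 MPa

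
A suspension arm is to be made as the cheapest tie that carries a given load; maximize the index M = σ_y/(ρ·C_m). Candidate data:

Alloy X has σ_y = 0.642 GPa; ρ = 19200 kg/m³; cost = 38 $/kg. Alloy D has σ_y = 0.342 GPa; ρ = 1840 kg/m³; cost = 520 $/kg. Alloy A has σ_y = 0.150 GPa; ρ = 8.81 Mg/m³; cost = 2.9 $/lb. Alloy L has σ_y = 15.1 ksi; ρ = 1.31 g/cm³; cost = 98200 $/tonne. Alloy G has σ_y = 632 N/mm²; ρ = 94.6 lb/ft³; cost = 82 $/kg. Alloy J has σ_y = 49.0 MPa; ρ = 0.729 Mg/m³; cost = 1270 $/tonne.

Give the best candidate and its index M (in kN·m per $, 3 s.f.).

Normalizing units and computing the index:
  alloy X: σ_y = 642.0 MPa, ρ = 19200 kg/m³, cost = 38.00 $/kg
  alloy D: σ_y = 342.0 MPa, ρ = 1840 kg/m³, cost = 520.0 $/kg
  alloy A: σ_y = 150.0 MPa, ρ = 8810 kg/m³, cost = 6.393 $/kg
  alloy L: σ_y = 104.1 MPa, ρ = 1310 kg/m³, cost = 98.20 $/kg
  alloy G: σ_y = 632.0 MPa, ρ = 1515 kg/m³, cost = 82.00 $/kg
  alloy J: σ_y = 49.00 MPa, ρ = 729.0 kg/m³, cost = 1.270 $/kg
  alloy J: M = 52.9 kN·m per $
  alloy G: M = 5.09 kN·m per $
  alloy A: M = 2.66 kN·m per $
  alloy X: M = 0.880 kN·m per $
  alloy L: M = 0.809 kN·m per $
  alloy D: M = 0.357 kN·m per $
Alloy J has the largest M.

alloy J, M = 52.9 kN·m per $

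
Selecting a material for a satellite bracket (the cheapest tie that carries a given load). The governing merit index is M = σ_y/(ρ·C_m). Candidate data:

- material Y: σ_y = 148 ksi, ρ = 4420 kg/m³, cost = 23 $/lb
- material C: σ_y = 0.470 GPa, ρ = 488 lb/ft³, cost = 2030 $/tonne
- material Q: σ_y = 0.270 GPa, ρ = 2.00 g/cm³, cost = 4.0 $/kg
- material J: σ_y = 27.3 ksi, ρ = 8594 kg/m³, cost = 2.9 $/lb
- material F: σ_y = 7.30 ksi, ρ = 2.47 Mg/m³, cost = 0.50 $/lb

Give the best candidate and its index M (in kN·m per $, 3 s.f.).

material Q, M = 33.8 kN·m per $

Putting every candidate on a common basis:
  material Y: σ_y = 1020 MPa, ρ = 4420 kg/m³, cost = 50.71 $/kg
  material C: σ_y = 470.0 MPa, ρ = 7817 kg/m³, cost = 2.030 $/kg
  material Q: σ_y = 270.0 MPa, ρ = 2000 kg/m³, cost = 4.000 $/kg
  material J: σ_y = 188.2 MPa, ρ = 8594 kg/m³, cost = 6.393 $/kg
  material F: σ_y = 50.33 MPa, ρ = 2470 kg/m³, cost = 1.102 $/kg
  material Q: M = 33.8 kN·m per $
  material C: M = 29.6 kN·m per $
  material F: M = 18.5 kN·m per $
  material Y: M = 4.55 kN·m per $
  material J: M = 3.43 kN·m per $
Material Q ranks first.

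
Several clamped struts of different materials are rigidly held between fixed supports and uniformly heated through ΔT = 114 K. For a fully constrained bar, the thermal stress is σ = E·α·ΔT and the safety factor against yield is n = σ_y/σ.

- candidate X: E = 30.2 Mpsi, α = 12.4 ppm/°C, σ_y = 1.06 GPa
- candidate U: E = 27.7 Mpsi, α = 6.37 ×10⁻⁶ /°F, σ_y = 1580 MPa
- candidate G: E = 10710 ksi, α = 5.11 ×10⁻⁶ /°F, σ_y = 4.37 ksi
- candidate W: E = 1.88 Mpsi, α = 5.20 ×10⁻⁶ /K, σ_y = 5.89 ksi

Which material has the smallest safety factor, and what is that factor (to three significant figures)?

candidate G, n = 0.389

Per material, after unit conversion:
  candidate X: E = 208.2, α = 12.4, σ_y = 1060 → σ = 294 MPa, n = 3.60
  candidate U: E = 191.0, α = 11.5, σ_y = 1580 → σ = 250 MPa, n = 6.33
  candidate G: E = 73.84, α = 9.20, σ_y = 30.13 → σ = 77.4 MPa, n = 0.389
  candidate W: E = 12.96, α = 5.20, σ_y = 40.61 → σ = 7.68 MPa, n = 5.29
The minimum is candidate G at n = 0.389.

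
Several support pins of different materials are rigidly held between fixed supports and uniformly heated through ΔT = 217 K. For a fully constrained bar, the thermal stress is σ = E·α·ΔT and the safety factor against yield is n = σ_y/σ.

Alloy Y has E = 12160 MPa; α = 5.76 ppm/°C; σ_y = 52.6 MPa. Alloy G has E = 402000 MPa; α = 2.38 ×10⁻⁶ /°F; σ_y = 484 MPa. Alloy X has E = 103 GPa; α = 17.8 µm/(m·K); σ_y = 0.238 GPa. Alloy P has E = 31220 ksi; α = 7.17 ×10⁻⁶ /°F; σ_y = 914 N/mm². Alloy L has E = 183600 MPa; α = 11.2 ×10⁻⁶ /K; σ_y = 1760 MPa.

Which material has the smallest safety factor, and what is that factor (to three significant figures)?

alloy X, n = 0.598

In consistent units (E in GPa, α in ×10⁻⁶/K, σ_y in MPa):
  alloy Y: E = 12.16, α = 5.76, σ_y = 52.60 → σ = 15.2 MPa, n = 3.46
  alloy G: E = 402.0, α = 4.28, σ_y = 484.0 → σ = 374 MPa, n = 1.30
  alloy X: E = 103.0, α = 17.8, σ_y = 238.0 → σ = 398 MPa, n = 0.598
  alloy P: E = 215.3, α = 12.9, σ_y = 914.0 → σ = 603 MPa, n = 1.52
  alloy L: E = 183.6, α = 11.2, σ_y = 1760 → σ = 446 MPa, n = 3.94
Alloy X has the lowest safety factor, n = 0.598.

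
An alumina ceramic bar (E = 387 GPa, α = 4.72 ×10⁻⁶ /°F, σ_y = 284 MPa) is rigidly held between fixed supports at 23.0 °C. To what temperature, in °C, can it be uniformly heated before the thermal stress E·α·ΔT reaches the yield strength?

109 °C

α = 4.72×10⁻⁶/°F × 9/5 = 8.50×10⁻⁶/K.
E·α·ΔT = 284.0 MPa ⇒ ΔT = 284.0 / (387.0×10³ × 8.50×10⁻⁶) = 86.38 K.
T = 23.0 + 86.38 = 109.4 °C.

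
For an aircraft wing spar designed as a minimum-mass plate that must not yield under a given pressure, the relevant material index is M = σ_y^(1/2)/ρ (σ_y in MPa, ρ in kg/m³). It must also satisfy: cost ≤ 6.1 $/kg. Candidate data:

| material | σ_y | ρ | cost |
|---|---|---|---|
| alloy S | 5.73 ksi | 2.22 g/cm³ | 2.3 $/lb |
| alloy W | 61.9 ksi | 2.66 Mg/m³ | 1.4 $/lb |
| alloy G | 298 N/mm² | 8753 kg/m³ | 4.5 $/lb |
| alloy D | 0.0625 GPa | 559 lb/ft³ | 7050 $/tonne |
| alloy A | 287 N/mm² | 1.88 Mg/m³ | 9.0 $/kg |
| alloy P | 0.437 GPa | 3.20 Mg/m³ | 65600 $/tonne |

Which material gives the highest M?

Screen on constraints: cost ≤ 6.1 $/kg. Survivors: alloy S, alloy W.
After converting to SI:
  alloy S: σ_y = 39.51 MPa, ρ = 2220 kg/m³
  alloy W: σ_y = 426.8 MPa, ρ = 2660 kg/m³
  alloy W: M = 7.77×10⁻³
  alloy S: M = 2.83×10⁻³
Alloy W ranks first.

alloy W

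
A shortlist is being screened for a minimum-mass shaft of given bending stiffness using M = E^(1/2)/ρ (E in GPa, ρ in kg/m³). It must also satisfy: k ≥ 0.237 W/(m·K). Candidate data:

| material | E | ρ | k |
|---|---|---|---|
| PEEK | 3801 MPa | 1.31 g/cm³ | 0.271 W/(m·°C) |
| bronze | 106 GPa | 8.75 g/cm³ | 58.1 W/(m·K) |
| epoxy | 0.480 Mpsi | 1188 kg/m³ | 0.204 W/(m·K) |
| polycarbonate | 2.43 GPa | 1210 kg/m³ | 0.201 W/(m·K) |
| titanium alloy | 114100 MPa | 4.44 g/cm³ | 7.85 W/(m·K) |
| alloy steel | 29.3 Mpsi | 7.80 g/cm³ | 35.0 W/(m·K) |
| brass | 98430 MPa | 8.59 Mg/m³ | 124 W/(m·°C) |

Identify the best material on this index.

Screen on constraints: k ≥ 0.237 W/(m·K). Survivors: PEEK, bronze, titanium alloy, alloy steel, brass.
Putting every candidate on a common basis:
  PEEK: E = 3.801 GPa, ρ = 1310 kg/m³
  bronze: E = 106.0 GPa, ρ = 8750 kg/m³
  titanium alloy: E = 114.1 GPa, ρ = 4440 kg/m³
  alloy steel: E = 202.0 GPa, ρ = 7800 kg/m³
  brass: E = 98.43 GPa, ρ = 8590 kg/m³
  titanium alloy: M = 2.41×10⁻³
  alloy steel: M = 1.82×10⁻³
  PEEK: M = 1.49×10⁻³
  bronze: M = 1.18×10⁻³
  brass: M = 1.15×10⁻³
Highest index: titanium alloy.

titanium alloy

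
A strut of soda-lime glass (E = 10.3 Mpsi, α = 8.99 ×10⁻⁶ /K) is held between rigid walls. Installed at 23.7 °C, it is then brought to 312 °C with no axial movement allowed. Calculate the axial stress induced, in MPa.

E = 10.3 Mpsi = 71.02 GPa.
ΔT = 288.3 K. Constrained thermal stress σ = E·α·ΔT = 71.02×10³ MPa × 8.99×10⁻⁶ × 288.3 = 184 MPa (compressive).

184 MPa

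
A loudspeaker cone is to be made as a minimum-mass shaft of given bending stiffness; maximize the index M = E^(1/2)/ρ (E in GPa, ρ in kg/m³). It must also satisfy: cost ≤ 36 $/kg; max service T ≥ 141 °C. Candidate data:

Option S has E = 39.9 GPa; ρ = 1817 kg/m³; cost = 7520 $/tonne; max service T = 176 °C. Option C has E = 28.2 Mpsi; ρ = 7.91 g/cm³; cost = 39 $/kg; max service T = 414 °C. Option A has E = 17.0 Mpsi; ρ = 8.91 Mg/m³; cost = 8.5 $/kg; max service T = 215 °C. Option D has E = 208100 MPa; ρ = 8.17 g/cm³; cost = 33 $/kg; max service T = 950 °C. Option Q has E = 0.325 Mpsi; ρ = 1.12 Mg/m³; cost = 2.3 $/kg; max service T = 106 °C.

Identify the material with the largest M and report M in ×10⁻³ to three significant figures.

Screen on constraints: cost ≤ 36 $/kg; max service T ≥ 141 °C. Survivors: option S, option A, option D.
Convert each candidate to consistent units, then evaluate M:
  option S: E = 39.90 GPa, ρ = 1817 kg/m³
  option A: E = 117.2 GPa, ρ = 8910 kg/m³
  option D: E = 208.1 GPa, ρ = 8170 kg/m³
  option S: M = 3.48×10⁻³
  option D: M = 1.77×10⁻³
  option A: M = 1.22×10⁻³
Highest index: option S.

option S, M = 3.48×10⁻³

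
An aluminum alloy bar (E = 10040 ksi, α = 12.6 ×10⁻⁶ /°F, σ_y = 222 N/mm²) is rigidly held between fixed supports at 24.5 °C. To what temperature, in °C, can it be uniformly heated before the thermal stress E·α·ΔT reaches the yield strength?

E = 10040 ksi = 69.22 GPa.
α = 12.6×10⁻⁶/°F × 9/5 = 22.7×10⁻⁶/K.
σ_y = 222 N/mm² = 222.0 MPa.
E·α·ΔT = 222.0 MPa ⇒ ΔT = 222.0 / (69.22×10³ × 22.7×10⁻⁶) = 141.4 K.
T = 24.5 + 141.4 = 165.9 °C.

166 °C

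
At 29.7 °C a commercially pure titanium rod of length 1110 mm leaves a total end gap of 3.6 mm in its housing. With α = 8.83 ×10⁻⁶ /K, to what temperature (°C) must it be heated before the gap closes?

α·L₀·ΔT = 3.6 mm ⇒ ΔT = 3.6 / (8.83×10⁻⁶ × 1110.0) = 367.3 K.
T = 29.7 + 367.3 = 397.0 °C.

397 °C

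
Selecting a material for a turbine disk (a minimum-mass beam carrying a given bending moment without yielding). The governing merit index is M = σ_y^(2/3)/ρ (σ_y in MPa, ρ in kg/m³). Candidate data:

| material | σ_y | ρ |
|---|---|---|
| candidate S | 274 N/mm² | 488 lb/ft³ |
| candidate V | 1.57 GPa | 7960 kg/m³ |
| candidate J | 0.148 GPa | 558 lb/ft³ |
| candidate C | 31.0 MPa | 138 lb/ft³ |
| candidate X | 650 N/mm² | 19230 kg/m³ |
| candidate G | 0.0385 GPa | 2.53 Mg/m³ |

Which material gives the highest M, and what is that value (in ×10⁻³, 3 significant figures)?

Putting every candidate on a common basis:
  candidate S: σ_y = 274.0 MPa, ρ = 7817 kg/m³
  candidate V: σ_y = 1570 MPa, ρ = 7960 kg/m³
  candidate J: σ_y = 148.0 MPa, ρ = 8938 kg/m³
  candidate C: σ_y = 31.00 MPa, ρ = 2211 kg/m³
  candidate X: σ_y = 650.0 MPa, ρ = 19230 kg/m³
  candidate G: σ_y = 38.50 MPa, ρ = 2530 kg/m³
  candidate V: M = 17.0×10⁻³
  candidate S: M = 5.40×10⁻³
  candidate G: M = 4.51×10⁻³
  candidate C: M = 4.46×10⁻³
  candidate X: M = 3.90×10⁻³
  candidate J: M = 3.13×10⁻³
Candidate V has the largest M.

candidate V, M = 17.0×10⁻³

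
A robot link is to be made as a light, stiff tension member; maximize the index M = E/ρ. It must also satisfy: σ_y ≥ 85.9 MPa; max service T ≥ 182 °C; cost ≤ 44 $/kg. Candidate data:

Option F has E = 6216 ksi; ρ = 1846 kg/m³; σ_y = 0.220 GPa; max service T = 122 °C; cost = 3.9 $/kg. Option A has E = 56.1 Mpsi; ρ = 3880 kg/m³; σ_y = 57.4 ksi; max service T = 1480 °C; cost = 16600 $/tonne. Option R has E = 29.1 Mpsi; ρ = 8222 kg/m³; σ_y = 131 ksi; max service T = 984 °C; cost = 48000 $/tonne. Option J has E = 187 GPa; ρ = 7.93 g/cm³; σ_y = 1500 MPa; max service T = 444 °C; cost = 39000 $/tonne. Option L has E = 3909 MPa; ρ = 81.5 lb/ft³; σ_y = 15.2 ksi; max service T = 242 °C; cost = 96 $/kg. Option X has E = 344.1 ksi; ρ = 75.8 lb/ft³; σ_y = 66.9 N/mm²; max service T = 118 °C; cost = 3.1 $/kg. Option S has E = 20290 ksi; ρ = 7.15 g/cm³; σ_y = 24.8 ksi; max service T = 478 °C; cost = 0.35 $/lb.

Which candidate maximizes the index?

option A

Screen on constraints: σ_y ≥ 85.9 MPa; max service T ≥ 182 °C; cost ≤ 44 $/kg. Survivors: option A, option J, option S.
In SI units:
  option A: E = 386.8 GPa, ρ = 3880 kg/m³
  option J: E = 187.0 GPa, ρ = 7930 kg/m³
  option S: E = 139.9 GPa, ρ = 7150 kg/m³
  option A: M = 99.7 MN·m/kg
  option J: M = 23.6 MN·m/kg
  option S: M = 19.6 MN·m/kg
Highest index: option A.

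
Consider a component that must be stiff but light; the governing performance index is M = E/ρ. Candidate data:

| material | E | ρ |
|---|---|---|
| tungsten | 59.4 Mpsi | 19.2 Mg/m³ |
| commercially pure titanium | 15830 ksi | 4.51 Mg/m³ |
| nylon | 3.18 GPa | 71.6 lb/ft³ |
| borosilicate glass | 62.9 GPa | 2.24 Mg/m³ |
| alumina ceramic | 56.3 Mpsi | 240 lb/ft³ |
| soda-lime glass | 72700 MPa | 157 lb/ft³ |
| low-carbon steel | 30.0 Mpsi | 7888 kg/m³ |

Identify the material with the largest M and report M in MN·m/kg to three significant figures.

alumina ceramic, M = 101 MN·m/kg

Normalizing units and computing the index:
  tungsten: E = 409.5 GPa, ρ = 19200 kg/m³
  commercially pure titanium: E = 109.1 GPa, ρ = 4510 kg/m³
  nylon: E = 3.180 GPa, ρ = 1147 kg/m³
  borosilicate glass: E = 62.90 GPa, ρ = 2240 kg/m³
  alumina ceramic: E = 388.2 GPa, ρ = 3844 kg/m³
  soda-lime glass: E = 72.70 GPa, ρ = 2515 kg/m³
  low-carbon steel: E = 206.8 GPa, ρ = 7888 kg/m³
  alumina ceramic: M = 101 MN·m/kg
  soda-lime glass: M = 28.9 MN·m/kg
  borosilicate glass: M = 28.1 MN·m/kg
  low-carbon steel: M = 26.2 MN·m/kg
  commercially pure titanium: M = 24.2 MN·m/kg
  tungsten: M = 21.3 MN·m/kg
  nylon: M = 2.77 MN·m/kg
Alumina ceramic has the largest M.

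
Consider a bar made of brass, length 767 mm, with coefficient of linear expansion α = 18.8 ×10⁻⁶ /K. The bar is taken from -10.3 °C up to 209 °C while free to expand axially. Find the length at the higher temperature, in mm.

770.16 mm

ΔT = 209 − (-10.3) = 219.3 K.
ΔL = α·L₀·ΔT = 18.8×10⁻⁶ × 767 mm × 219.3 K = 3.16 mm.
L = L₀ + ΔL = 767 + 3.16 = 770.16 mm.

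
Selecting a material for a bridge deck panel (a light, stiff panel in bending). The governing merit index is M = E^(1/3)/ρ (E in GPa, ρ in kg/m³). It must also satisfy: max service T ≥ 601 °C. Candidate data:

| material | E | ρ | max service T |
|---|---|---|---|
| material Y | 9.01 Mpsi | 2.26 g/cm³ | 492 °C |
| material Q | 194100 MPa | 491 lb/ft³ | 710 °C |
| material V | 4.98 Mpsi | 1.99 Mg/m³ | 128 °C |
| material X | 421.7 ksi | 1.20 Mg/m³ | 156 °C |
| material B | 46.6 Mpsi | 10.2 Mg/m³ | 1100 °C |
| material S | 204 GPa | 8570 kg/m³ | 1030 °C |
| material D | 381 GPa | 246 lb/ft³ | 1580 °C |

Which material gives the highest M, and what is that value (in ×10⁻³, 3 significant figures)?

material D, M = 1.84×10⁻³

Screen on constraints: max service T ≥ 601 °C. Survivors: material Q, material B, material S, material D.
After converting to SI:
  material Q: E = 194.1 GPa, ρ = 7865 kg/m³
  material B: E = 321.3 GPa, ρ = 10200 kg/m³
  material S: E = 204.0 GPa, ρ = 8570 kg/m³
  material D: E = 381.0 GPa, ρ = 3941 kg/m³
  material D: M = 1.84×10⁻³
  material Q: M = 0.736×10⁻³
  material S: M = 0.687×10⁻³
  material B: M = 0.671×10⁻³
Material D has the largest M.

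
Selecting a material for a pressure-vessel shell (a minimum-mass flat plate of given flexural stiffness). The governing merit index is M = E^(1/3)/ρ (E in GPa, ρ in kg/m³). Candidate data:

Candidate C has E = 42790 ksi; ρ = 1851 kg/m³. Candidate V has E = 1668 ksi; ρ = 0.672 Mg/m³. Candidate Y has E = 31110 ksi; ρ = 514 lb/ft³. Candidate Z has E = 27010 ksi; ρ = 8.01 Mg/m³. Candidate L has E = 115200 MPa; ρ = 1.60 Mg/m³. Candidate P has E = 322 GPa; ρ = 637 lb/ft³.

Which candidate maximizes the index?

In SI units:
  candidate C: E = 295.0 GPa, ρ = 1851 kg/m³
  candidate V: E = 11.50 GPa, ρ = 672.0 kg/m³
  candidate Y: E = 214.5 GPa, ρ = 8233 kg/m³
  candidate Z: E = 186.2 GPa, ρ = 8010 kg/m³
  candidate L: E = 115.2 GPa, ρ = 1600 kg/m³
  candidate P: E = 322.0 GPa, ρ = 10200 kg/m³
  candidate C: M = 3.60×10⁻³
  candidate V: M = 3.36×10⁻³
  candidate L: M = 3.04×10⁻³
  candidate Y: M = 0.727×10⁻³
  candidate Z: M = 0.713×10⁻³
  candidate P: M = 0.672×10⁻³
Candidate C ranks first.

candidate C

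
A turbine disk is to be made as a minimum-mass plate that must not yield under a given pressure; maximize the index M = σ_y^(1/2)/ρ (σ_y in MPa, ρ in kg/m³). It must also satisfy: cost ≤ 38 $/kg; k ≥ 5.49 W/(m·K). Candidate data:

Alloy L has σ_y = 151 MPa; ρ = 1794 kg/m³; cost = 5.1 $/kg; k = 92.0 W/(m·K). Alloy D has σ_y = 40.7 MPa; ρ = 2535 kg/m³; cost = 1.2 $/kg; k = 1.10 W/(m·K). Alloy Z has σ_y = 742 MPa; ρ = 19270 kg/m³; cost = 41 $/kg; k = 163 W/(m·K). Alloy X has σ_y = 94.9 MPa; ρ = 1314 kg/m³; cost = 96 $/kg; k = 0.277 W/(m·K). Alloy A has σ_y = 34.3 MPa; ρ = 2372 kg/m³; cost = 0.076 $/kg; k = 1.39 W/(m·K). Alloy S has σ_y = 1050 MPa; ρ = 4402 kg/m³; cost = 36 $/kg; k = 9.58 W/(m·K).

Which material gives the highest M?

Screen on constraints: cost ≤ 38 $/kg; k ≥ 5.49 W/(m·K). Survivors: alloy L, alloy S.
Computing M directly (units already consistent):
  alloy S: M = 7.36×10⁻³
  alloy L: M = 6.85×10⁻³
Highest index: alloy S.

alloy S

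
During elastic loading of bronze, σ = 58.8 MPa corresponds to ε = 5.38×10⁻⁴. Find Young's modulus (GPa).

109 GPa

E = σ/ε = 58.8 MPa / 5.38×10⁻⁴ = 109300 MPa = 109 GPa.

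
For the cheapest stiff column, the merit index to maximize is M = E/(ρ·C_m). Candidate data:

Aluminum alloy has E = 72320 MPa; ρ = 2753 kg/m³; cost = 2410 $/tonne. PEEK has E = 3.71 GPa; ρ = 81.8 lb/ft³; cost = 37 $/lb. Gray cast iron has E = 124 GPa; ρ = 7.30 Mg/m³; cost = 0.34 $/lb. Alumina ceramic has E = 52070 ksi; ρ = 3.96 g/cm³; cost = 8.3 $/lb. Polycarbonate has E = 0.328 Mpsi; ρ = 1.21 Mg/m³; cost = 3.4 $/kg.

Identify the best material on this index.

gray cast iron

Normalizing units and computing the index:
  aluminum alloy: E = 72.32 GPa, ρ = 2753 kg/m³, cost = 2.410 $/kg
  PEEK: E = 3.710 GPa, ρ = 1310 kg/m³, cost = 81.57 $/kg
  gray cast iron: E = 124.0 GPa, ρ = 7300 kg/m³, cost = 0.7496 $/kg
  alumina ceramic: E = 359.0 GPa, ρ = 3960 kg/m³, cost = 18.30 $/kg
  polycarbonate: E = 2.261 GPa, ρ = 1210 kg/m³, cost = 3.400 $/kg
  gray cast iron: M = 22.7 MN·m per $
  aluminum alloy: M = 10.9 MN·m per $
  alumina ceramic: M = 4.95 MN·m per $
  polycarbonate: M = 0.550 MN·m per $
  PEEK: M = 0.0347 MN·m per $
Gray cast iron has the largest M.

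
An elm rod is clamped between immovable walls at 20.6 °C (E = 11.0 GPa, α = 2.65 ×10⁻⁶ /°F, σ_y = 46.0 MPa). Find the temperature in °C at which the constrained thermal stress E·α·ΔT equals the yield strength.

α = 2.65×10⁻⁶/°F × 9/5 = 4.77×10⁻⁶/K.
E·α·ΔT = 46.00 MPa ⇒ ΔT = 46.00 / (11.00×10³ × 4.77×10⁻⁶) = 876.7 K.
T = 20.6 + 876.7 = 897.3 °C.

897 °C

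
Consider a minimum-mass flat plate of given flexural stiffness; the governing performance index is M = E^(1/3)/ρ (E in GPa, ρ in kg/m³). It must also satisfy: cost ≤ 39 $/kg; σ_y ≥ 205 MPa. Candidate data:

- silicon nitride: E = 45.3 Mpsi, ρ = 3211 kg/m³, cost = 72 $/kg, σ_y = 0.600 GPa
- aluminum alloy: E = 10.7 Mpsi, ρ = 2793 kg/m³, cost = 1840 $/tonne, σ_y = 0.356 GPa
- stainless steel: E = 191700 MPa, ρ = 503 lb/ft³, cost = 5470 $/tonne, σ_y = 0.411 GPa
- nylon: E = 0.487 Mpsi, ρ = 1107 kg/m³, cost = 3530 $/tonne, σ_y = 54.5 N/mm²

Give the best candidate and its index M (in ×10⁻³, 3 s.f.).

aluminum alloy, M = 1.50×10⁻³

Screen on constraints: cost ≤ 39 $/kg; σ_y ≥ 205 MPa. Survivors: aluminum alloy, stainless steel.
After converting to SI:
  aluminum alloy: E = 73.77 GPa, ρ = 2793 kg/m³
  stainless steel: E = 191.7 GPa, ρ = 8057 kg/m³
  aluminum alloy: M = 1.50×10⁻³
  stainless steel: M = 0.716×10⁻³
Highest index: aluminum alloy.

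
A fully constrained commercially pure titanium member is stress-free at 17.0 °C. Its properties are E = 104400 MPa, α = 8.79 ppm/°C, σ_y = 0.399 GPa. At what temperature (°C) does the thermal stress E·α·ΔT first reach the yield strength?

452 °C

E = 104400 MPa = 104.4 GPa.
σ_y = 0.399 GPa = 399.0 MPa.
E·α·ΔT = 399.0 MPa ⇒ ΔT = 399.0 / (104.4×10³ × 8.79×10⁻⁶) = 434.8 K.
T = 17.0 + 434.8 = 451.8 °C.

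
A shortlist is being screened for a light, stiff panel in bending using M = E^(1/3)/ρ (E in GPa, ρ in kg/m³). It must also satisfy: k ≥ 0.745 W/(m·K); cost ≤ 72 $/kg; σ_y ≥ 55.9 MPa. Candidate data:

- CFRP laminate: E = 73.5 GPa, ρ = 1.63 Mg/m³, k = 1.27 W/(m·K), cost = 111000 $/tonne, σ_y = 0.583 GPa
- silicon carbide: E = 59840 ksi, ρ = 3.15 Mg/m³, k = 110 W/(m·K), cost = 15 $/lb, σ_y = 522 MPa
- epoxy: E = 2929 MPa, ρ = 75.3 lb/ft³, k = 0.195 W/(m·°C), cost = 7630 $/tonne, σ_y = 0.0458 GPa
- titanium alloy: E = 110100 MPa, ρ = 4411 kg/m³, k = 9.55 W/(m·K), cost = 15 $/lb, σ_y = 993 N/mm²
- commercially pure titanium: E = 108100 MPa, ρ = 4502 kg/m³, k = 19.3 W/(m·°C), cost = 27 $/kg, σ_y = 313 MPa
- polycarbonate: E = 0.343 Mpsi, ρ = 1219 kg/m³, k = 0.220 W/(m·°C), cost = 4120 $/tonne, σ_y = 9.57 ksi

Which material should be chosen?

Screen on constraints: k ≥ 0.745 W/(m·K); cost ≤ 72 $/kg; σ_y ≥ 55.9 MPa. Survivors: silicon carbide, titanium alloy, commercially pure titanium.
Normalizing units and computing the index:
  silicon carbide: E = 412.6 GPa, ρ = 3150 kg/m³
  titanium alloy: E = 110.1 GPa, ρ = 4411 kg/m³
  commercially pure titanium: E = 108.1 GPa, ρ = 4502 kg/m³
  silicon carbide: M = 2.36×10⁻³
  titanium alloy: M = 1.09×10⁻³
  commercially pure titanium: M = 1.06×10⁻³
The maximum is for silicon carbide.

silicon carbide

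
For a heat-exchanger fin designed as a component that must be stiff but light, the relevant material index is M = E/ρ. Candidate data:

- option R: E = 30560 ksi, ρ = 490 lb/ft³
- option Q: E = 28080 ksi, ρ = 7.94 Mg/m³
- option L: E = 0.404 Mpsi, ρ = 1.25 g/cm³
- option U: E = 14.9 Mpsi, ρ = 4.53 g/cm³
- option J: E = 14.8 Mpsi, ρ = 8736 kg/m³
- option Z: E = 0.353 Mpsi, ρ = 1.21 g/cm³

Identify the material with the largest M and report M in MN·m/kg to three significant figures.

option R, M = 26.8 MN·m/kg

Convert each candidate to consistent units, then evaluate M:
  option R: E = 210.7 GPa, ρ = 7849 kg/m³
  option Q: E = 193.6 GPa, ρ = 7940 kg/m³
  option L: E = 2.785 GPa, ρ = 1250 kg/m³
  option U: E = 102.7 GPa, ρ = 4530 kg/m³
  option J: E = 102.0 GPa, ρ = 8736 kg/m³
  option Z: E = 2.434 GPa, ρ = 1210 kg/m³
  option R: M = 26.8 MN·m/kg
  option Q: M = 24.4 MN·m/kg
  option U: M = 22.7 MN·m/kg
  option J: M = 11.7 MN·m/kg
  option L: M = 2.23 MN·m/kg
  option Z: M = 2.01 MN·m/kg
Option R has the largest M.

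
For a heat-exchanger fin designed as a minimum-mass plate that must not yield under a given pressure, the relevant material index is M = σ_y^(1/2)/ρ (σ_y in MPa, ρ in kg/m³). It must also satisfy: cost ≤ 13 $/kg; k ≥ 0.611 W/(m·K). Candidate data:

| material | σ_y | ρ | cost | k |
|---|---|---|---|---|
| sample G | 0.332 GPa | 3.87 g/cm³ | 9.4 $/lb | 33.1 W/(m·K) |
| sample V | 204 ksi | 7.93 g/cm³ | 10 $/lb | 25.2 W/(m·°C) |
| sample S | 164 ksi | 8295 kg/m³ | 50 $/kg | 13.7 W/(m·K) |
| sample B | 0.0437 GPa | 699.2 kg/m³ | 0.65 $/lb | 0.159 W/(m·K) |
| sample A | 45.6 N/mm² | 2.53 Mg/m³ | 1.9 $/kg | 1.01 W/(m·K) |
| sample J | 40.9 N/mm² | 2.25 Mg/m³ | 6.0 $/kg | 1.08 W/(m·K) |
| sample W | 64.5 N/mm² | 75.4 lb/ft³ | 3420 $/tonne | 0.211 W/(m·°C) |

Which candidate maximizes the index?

Screen on constraints: cost ≤ 13 $/kg; k ≥ 0.611 W/(m·K). Survivors: sample A, sample J.
After converting to SI:
  sample A: σ_y = 45.60 MPa, ρ = 2530 kg/m³
  sample J: σ_y = 40.90 MPa, ρ = 2250 kg/m³
  sample J: M = 2.84×10⁻³
  sample A: M = 2.67×10⁻³
The maximum is for sample J.

sample J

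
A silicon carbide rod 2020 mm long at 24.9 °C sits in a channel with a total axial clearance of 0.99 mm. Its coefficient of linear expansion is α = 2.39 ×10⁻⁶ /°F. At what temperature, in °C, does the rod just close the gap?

α = 2.39×10⁻⁶/°F × 9/5 = 4.30×10⁻⁶/K.
α·L₀·ΔT = 0.99 mm ⇒ ΔT = 0.99 / (4.30×10⁻⁶ × 2020.0) = 113.9 K.
T = 24.9 + 113.9 = 138.8 °C.

139 °C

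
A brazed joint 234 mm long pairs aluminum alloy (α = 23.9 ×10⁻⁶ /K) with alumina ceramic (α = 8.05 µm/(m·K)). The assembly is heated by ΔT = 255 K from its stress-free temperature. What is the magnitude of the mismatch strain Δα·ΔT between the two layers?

4.04×10⁻³

Δα = |23.9 − 8.05|×10⁻⁶/K = 15.8×10⁻⁶/K.
Mismatch strain = Δα·ΔT = 15.8×10⁻⁶ × 255.0 = 4.04×10⁻³.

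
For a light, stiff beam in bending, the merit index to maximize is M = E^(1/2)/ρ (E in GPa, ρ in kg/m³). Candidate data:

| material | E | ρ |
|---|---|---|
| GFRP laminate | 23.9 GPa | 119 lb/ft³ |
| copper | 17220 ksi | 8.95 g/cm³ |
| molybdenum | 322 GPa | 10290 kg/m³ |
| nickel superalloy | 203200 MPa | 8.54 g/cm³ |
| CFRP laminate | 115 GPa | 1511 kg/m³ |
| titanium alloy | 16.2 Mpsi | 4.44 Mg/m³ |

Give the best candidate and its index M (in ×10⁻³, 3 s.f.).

CFRP laminate, M = 7.10×10⁻³

Putting every candidate on a common basis:
  GFRP laminate: E = 23.90 GPa, ρ = 1906 kg/m³
  copper: E = 118.7 GPa, ρ = 8950 kg/m³
  molybdenum: E = 322.0 GPa, ρ = 10290 kg/m³
  nickel superalloy: E = 203.2 GPa, ρ = 8540 kg/m³
  CFRP laminate: E = 115.0 GPa, ρ = 1511 kg/m³
  titanium alloy: E = 111.7 GPa, ρ = 4440 kg/m³
  CFRP laminate: M = 7.10×10⁻³
  GFRP laminate: M = 2.56×10⁻³
  titanium alloy: M = 2.38×10⁻³
  molybdenum: M = 1.74×10⁻³
  nickel superalloy: M = 1.67×10⁻³
  copper: M = 1.22×10⁻³
CFRP laminate ranks first.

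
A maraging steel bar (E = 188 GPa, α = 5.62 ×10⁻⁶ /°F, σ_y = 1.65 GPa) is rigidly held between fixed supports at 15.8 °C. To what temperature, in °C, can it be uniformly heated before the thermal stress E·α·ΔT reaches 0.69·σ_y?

α = 5.62×10⁻⁶/°F × 9/5 = 10.1×10⁻⁶/K.
σ_y = 1.65 GPa = 1650 MPa.
E·α·ΔT = 1138 MPa ⇒ ΔT = 1138 / (188.0×10³ × 10.1×10⁻⁶) = 598.6 K.
T = 15.8 + 598.6 = 614.4 °C.

614 °C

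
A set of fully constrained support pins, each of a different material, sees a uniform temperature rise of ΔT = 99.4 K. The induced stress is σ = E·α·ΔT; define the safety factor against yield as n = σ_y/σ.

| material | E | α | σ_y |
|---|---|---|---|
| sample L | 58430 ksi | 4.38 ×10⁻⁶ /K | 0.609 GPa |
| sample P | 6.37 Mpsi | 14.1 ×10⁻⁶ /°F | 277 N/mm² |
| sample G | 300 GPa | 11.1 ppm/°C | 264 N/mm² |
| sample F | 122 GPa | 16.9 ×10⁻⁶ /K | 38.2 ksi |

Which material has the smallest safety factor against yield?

With everything in SI (GPa, ×10⁻⁶/K, MPa):
  sample L: E = 402.9, α = 4.38, σ_y = 609.0 → σ = 175 MPa, n = 3.47
  sample P: E = 43.92, α = 25.4, σ_y = 277.0 → σ = 111 MPa, n = 2.50
  sample G: E = 300.0, α = 11.1, σ_y = 264.0 → σ = 331 MPa, n = 0.798
  sample F: E = 122.0, α = 16.9, σ_y = 263.4 → σ = 205 MPa, n = 1.29
The minimum is sample G at n = 0.798.

sample G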